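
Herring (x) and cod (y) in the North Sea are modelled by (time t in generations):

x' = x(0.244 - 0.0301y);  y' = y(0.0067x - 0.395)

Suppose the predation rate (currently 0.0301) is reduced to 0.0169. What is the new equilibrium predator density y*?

y* ≈ 14.4

At the interior fixed point, setting dx/dt = 0 with x > 0 fixes y* = (prey growth rate)/(xy coefficient) — independent of the other coefficients.
With the change, y* = 0.244/0.0169 = 14.4; it rises from 8.11.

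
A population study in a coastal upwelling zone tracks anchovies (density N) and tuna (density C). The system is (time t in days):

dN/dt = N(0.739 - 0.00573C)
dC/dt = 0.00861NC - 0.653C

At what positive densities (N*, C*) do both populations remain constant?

N* ≈ 75.8, C* ≈ 129

Set dC/dt = 0 with C > 0: 0.00861N - 0.653 = 0, so N* = 0.653/0.00861 = 75.8.
Set dN/dt = 0 with N > 0: 0.739 - 0.00573C = 0, so C* = 0.739/0.00573 = 129.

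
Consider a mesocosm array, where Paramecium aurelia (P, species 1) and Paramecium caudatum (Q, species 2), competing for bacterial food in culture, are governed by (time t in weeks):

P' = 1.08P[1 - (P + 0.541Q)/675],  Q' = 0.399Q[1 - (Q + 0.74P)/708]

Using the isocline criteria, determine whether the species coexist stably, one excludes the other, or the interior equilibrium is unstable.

Compare the nullcline intercepts: K1/α12 = 675/0.541 = 1250 > K2 = 708; K2/α21 = 708/0.74 = 957 > K1 = 675.
Since both inequalities hold, each species can invade when rare, so the interior equilibrium is stable.

stable coexistence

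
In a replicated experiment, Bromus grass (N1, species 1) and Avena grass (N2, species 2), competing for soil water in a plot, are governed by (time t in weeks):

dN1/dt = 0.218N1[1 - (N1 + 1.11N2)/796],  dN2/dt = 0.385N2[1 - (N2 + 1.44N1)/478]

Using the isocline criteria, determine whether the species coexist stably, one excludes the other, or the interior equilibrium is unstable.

species 1 excludes species 2

Compare the nullcline intercepts: K1/α12 = 796/1.11 = 717 > K2 = 478; K2/α21 = 478/1.44 = 332 < K1 = 796.
Since the inequalities point opposite ways, species 1 can invade but species 2 cannot.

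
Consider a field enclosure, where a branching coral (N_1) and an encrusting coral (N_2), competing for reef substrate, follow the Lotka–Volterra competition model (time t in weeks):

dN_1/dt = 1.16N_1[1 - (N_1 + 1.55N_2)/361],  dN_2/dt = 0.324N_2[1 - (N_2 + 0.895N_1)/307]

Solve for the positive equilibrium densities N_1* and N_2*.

Setting both brackets to zero gives the nullclines N_1 + 1.55N_2 = 361 and 0.895N_1 + N_2 = 307.
Substituting N_2 = 307 - 0.895N_1 into the first: N_1(1 - 1.55·0.895) = 361 - 1.55·307.
So N_1* = -115/-0.387 = 297, and then N_2* = 307 - 0.895·297 = 41.6.

N_1* ≈ 297, N_2* ≈ 41.6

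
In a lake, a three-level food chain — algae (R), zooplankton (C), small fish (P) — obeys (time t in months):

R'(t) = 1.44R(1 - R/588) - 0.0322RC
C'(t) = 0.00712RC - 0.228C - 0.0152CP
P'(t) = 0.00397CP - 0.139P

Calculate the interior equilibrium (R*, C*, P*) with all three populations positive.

R* ≈ 128, C* ≈ 35, P* ≈ 44.8

From dP/dt = 0: 0.00397C* = 0.139, so C* = 35.
From dR/dt = 0: 1.44(1 - R*/588) = 0.0322·35, giving R* = 588·(1 - 0.783) = 128.
From dC/dt = 0: 0.00712·128 - 0.228 = 0.0152P*, so P* = 0.681/0.0152 = 44.8.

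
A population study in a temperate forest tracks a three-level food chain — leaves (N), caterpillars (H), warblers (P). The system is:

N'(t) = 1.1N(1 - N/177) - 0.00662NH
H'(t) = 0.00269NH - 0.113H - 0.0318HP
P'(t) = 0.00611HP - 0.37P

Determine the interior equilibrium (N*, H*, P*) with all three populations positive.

From dP/dt = 0: 0.00611H* = 0.37, so H* = 60.6.
From dN/dt = 0: 1.1(1 - N*/177) = 0.00662·60.6, giving N* = 177·(1 - 0.364) = 112.
From dH/dt = 0: 0.00269·112 - 0.113 = 0.0318P*, so P* = 0.19/0.0318 = 5.96.

N* ≈ 112, H* ≈ 60.6, P* ≈ 5.96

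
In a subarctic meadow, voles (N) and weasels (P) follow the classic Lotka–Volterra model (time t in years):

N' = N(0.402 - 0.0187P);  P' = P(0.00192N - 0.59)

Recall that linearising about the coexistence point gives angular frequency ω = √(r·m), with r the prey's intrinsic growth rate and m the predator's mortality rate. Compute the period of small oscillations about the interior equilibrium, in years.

Here r = 0.402 and m = 0.59, so r·m = 0.237.
ω = √0.237 = 0.487 per year, hence T = 2π/ω ≈ 12.9 years.

T ≈ 12.9 years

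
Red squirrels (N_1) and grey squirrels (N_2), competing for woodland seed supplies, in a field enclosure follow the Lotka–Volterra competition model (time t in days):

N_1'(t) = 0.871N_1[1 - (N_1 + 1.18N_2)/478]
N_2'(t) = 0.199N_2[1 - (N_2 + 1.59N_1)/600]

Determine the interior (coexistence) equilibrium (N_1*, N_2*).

N_1* ≈ 262, N_2* ≈ 183

Setting both brackets to zero gives the nullclines N_1 + 1.18N_2 = 478 and 1.59N_1 + N_2 = 600.
Substituting N_2 = 600 - 1.59N_1 into the first: N_1(1 - 1.18·1.59) = 478 - 1.18·600.
So N_1* = -230/-0.876 = 262, and then N_2* = 600 - 1.59·262 = 183.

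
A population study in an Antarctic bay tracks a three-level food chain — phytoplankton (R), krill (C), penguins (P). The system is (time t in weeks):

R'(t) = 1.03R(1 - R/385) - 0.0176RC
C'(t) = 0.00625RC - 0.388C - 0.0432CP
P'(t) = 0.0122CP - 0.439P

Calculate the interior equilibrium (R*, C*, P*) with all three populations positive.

R* ≈ 148, C* ≈ 36, P* ≈ 12.5

From dP/dt = 0: 0.0122C* = 0.439, so C* = 36.
From dR/dt = 0: 1.03(1 - R*/385) = 0.0176·36, giving R* = 385·(1 - 0.615) = 148.
From dC/dt = 0: 0.00625·148 - 0.388 = 0.0432P*, so P* = 0.539/0.0432 = 12.5.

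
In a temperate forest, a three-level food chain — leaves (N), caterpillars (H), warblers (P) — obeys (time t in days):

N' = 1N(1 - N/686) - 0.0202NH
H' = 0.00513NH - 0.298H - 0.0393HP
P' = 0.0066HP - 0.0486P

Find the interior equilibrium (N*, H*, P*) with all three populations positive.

N* ≈ 584, H* ≈ 7.36, P* ≈ 68.6

From dP/dt = 0: 0.0066H* = 0.0486, so H* = 7.36.
From dN/dt = 0: 1(1 - N*/686) = 0.0202·7.36, giving N* = 686·(1 - 0.149) = 584.
From dH/dt = 0: 0.00513·584 - 0.298 = 0.0393P*, so P* = 2.7/0.0393 = 68.6.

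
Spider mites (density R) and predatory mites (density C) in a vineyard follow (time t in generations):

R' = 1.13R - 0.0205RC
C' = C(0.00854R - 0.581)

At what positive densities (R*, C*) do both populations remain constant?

Set dC/dt = 0 with C > 0: 0.00854R - 0.581 = 0, so R* = 0.581/0.00854 = 68.
Set dR/dt = 0 with R > 0: 1.13 - 0.0205C = 0, so C* = 1.13/0.0205 = 55.1.

R* ≈ 68, C* ≈ 55.1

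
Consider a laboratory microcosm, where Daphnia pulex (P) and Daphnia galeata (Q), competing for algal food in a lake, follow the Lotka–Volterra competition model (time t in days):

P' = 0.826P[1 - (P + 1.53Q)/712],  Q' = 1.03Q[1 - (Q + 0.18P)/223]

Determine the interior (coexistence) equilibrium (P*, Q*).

Setting both brackets to zero gives the nullclines P + 1.53Q = 712 and 0.18P + Q = 223.
Substituting Q = 223 - 0.18P into the first: P(1 - 1.53·0.18) = 712 - 1.53·223.
So P* = 371/0.725 = 512, and then Q* = 223 - 0.18·512 = 131.

P* ≈ 512, Q* ≈ 131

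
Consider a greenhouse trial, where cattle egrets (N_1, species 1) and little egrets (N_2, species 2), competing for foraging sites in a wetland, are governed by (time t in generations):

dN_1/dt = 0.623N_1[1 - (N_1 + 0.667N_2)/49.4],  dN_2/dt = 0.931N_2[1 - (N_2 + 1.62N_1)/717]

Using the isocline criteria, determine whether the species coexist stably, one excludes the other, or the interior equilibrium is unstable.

species 2 excludes species 1

Compare the nullcline intercepts: K1/α12 = 49.4/0.667 = 74.1 < K2 = 717; K2/α21 = 717/1.62 = 443 > K1 = 49.4.
Since the inequalities point opposite ways, species 2 can invade but species 1 cannot.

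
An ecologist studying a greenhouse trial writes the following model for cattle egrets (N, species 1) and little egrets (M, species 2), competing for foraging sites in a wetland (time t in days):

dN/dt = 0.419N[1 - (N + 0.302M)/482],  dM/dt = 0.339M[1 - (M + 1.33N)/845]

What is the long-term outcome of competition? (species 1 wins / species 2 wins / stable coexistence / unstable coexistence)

stable coexistence

Compare the nullcline intercepts: K1/α12 = 482/0.302 = 1600 > K2 = 845; K2/α21 = 845/1.33 = 635 > K1 = 482.
Since both inequalities hold, each species can invade when rare, so the interior equilibrium is stable.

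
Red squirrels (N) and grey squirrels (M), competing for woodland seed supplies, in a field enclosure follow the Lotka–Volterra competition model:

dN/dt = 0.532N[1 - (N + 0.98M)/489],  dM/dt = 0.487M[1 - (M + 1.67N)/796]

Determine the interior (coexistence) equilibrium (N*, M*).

N* ≈ 457, M* ≈ 32.4

Setting both brackets to zero gives the nullclines N + 0.98M = 489 and 1.67N + M = 796.
Substituting M = 796 - 1.67N into the first: N(1 - 0.98·1.67) = 489 - 0.98·796.
So N* = -291/-0.637 = 457, and then M* = 796 - 1.67·457 = 32.4.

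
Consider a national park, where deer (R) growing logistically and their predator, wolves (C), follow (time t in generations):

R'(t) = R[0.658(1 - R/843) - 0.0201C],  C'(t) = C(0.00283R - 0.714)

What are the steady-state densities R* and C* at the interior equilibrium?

R* ≈ 252, C* ≈ 22.9

From dC/dt = 0 with C > 0: 0.00283R* = 0.714, so R* = 252.
Substitute into dR/dt = 0: 0.658(1 - 252/843) = 0.0201C*.
The bracket is 0.701, giving C* = 0.461/0.0201 = 22.9.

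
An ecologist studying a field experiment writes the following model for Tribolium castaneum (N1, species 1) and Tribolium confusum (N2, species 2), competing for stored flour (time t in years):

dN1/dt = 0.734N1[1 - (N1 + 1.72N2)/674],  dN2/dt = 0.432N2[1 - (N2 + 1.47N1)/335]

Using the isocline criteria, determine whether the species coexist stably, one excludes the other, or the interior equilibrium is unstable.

species 1 excludes species 2

Compare the nullcline intercepts: K1/α12 = 674/1.72 = 392 > K2 = 335; K2/α21 = 335/1.47 = 228 < K1 = 674.
Since the inequalities point opposite ways, species 1 can invade but species 2 cannot.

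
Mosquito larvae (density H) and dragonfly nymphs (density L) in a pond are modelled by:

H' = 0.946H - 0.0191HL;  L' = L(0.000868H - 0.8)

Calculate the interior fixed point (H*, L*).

H* ≈ 922, L* ≈ 49.5

Set dL/dt = 0 with L > 0: 0.000868H - 0.8 = 0, so H* = 0.8/0.000868 = 922.
Set dH/dt = 0 with H > 0: 0.946 - 0.0191L = 0, so L* = 0.946/0.0191 = 49.5.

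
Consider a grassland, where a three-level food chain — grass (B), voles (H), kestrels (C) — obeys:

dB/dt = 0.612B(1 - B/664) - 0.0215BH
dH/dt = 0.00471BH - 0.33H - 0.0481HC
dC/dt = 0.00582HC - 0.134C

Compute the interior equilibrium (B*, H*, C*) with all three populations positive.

From dC/dt = 0: 0.00582H* = 0.134, so H* = 23.
From dB/dt = 0: 0.612(1 - B*/664) = 0.0215·23, giving B* = 664·(1 - 0.809) = 127.
From dH/dt = 0: 0.00471·127 - 0.33 = 0.0481C*, so C* = 0.268/0.0481 = 5.57.

B* ≈ 127, H* ≈ 23, C* ≈ 5.57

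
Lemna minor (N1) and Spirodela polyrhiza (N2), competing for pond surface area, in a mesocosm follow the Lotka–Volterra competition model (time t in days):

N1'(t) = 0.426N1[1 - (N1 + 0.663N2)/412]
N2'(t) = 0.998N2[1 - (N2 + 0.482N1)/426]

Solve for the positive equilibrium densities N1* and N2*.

N1* ≈ 190, N2* ≈ 334

Setting both brackets to zero gives the nullclines N1 + 0.663N2 = 412 and 0.482N1 + N2 = 426.
Substituting N2 = 426 - 0.482N1 into the first: N1(1 - 0.663·0.482) = 412 - 0.663·426.
So N1* = 130/0.68 = 190, and then N2* = 426 - 0.482·190 = 334.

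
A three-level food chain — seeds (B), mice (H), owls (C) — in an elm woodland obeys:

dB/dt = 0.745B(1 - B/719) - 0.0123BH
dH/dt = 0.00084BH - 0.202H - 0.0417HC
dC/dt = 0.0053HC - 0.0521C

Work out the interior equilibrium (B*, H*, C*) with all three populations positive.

From dC/dt = 0: 0.0053H* = 0.0521, so H* = 9.83.
From dB/dt = 0: 0.745(1 - B*/719) = 0.0123·9.83, giving B* = 719·(1 - 0.162) = 602.
From dH/dt = 0: 0.00084·602 - 0.202 = 0.0417C*, so C* = 0.304/0.0417 = 7.29.

B* ≈ 602, H* ≈ 9.83, C* ≈ 7.29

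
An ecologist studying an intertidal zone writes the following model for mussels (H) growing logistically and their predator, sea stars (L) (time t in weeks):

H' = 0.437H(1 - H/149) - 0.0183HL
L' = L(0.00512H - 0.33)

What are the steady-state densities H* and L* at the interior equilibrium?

From dL/dt = 0 with L > 0: 0.00512H* = 0.33, so H* = 64.5.
Substitute into dH/dt = 0: 0.437(1 - 64.5/149) = 0.0183L*.
The bracket is 0.567, giving L* = 0.248/0.0183 = 13.6.

H* ≈ 64.5, L* ≈ 13.6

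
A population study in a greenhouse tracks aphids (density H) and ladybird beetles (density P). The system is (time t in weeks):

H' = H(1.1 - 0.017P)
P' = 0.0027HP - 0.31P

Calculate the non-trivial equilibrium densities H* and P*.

Set dP/dt = 0 with P > 0: 0.0027H - 0.31 = 0, so H* = 0.31/0.0027 = 115.
Set dH/dt = 0 with H > 0: 1.1 - 0.017P = 0, so P* = 1.1/0.017 = 64.7.

H* ≈ 115, P* ≈ 64.7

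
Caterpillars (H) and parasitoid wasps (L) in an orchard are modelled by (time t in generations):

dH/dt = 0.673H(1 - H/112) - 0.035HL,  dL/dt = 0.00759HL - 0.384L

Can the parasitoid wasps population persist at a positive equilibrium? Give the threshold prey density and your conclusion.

Threshold H = 50.6; K > 50.6, so yes, the predator persists.

The predator equation gives dL/dt > 0 only when H > 0.384/0.00759 = 50.6.
Without the predator, H → K = 112. Since 112 > 50.6, the predator can invade and persist.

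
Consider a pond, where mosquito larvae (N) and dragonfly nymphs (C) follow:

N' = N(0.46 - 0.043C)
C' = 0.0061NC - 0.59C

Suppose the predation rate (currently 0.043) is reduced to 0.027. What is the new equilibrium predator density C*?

C* ≈ 17

At the interior fixed point, setting dN/dt = 0 with N > 0 fixes C* = (prey growth rate)/(NC coefficient) — independent of the other coefficients.
With the change, C* = 0.46/0.027 = 17; it rises from 10.7.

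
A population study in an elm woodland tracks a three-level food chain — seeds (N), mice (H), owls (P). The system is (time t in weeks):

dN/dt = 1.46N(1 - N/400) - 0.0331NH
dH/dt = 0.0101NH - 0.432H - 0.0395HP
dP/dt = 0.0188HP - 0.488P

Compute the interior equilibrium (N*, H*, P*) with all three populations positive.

N* ≈ 165, H* ≈ 26, P* ≈ 31.2

From dP/dt = 0: 0.0188H* = 0.488, so H* = 26.
From dN/dt = 0: 1.46(1 - N*/400) = 0.0331·26, giving N* = 400·(1 - 0.588) = 165.
From dH/dt = 0: 0.0101·165 - 0.432 = 0.0395P*, so P* = 1.23/0.0395 = 31.2.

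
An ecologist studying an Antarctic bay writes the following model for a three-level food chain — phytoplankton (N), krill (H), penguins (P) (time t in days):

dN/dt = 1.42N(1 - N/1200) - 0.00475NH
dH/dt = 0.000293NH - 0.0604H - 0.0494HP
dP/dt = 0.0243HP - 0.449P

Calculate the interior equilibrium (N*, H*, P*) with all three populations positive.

N* ≈ 1130, H* ≈ 18.5, P* ≈ 5.45

From dP/dt = 0: 0.0243H* = 0.449, so H* = 18.5.
From dN/dt = 0: 1.42(1 - N*/1200) = 0.00475·18.5, giving N* = 1200·(1 - 0.0618) = 1130.
From dH/dt = 0: 0.000293·1130 - 0.0604 = 0.0494P*, so P* = 0.269/0.0494 = 5.45.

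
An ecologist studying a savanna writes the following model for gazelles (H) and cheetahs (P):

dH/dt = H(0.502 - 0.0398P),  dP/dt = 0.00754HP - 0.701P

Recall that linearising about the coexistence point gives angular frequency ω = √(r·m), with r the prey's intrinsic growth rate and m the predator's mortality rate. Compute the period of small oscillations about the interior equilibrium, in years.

Here r = 0.502 and m = 0.701, so r·m = 0.352.
ω = √0.352 = 0.593 per year, hence T = 2π/ω ≈ 10.6 years.

T ≈ 10.6 years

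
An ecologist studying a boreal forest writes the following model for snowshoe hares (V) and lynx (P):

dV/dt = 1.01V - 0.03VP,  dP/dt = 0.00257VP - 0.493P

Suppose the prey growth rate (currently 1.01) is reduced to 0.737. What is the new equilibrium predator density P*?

At the interior fixed point, setting dV/dt = 0 with V > 0 fixes P* = (prey growth rate)/(VP coefficient) — independent of the other coefficients.
With the change, P* = 0.737/0.03 = 24.6; it falls from 33.7.

P* ≈ 24.6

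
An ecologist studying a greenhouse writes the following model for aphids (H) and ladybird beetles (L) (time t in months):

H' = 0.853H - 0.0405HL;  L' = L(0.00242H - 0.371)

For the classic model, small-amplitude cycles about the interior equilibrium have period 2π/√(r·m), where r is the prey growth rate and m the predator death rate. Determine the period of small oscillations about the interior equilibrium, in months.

T ≈ 11.2 months

Here r = 0.853 and m = 0.371, so r·m = 0.316.
ω = √0.316 = 0.563 per month, hence T = 2π/ω ≈ 11.2 months.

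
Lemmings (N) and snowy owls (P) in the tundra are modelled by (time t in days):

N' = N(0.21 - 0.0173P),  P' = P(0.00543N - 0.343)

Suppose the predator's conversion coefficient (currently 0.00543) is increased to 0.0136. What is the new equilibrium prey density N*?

N* ≈ 25.2

At the interior fixed point, setting dP/dt = 0 with P > 0 fixes N* = (predator death rate)/(NP coefficient) — independent of the other coefficients.
With the change, N* = 0.343/0.0136 = 25.2; it falls from 63.2.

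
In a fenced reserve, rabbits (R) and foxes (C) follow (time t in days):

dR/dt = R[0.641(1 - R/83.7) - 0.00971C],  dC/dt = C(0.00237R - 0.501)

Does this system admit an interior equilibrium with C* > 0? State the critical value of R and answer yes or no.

The predator equation gives dC/dt > 0 only when R > 0.501/0.00237 = 211.
Without the predator, R → K = 83.7. Since 83.7 < 211, the predator cannot invade.

Threshold R = 211; K < 211, so no, the predator goes extinct.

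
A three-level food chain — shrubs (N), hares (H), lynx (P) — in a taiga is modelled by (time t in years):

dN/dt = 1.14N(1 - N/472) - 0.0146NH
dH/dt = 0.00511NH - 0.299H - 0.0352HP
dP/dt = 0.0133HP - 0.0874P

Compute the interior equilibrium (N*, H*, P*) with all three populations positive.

From dP/dt = 0: 0.0133H* = 0.0874, so H* = 6.57.
From dN/dt = 0: 1.14(1 - N*/472) = 0.0146·6.57, giving N* = 472·(1 - 0.0842) = 432.
From dH/dt = 0: 0.00511·432 - 0.299 = 0.0352P*, so P* = 1.91/0.0352 = 54.3.

N* ≈ 432, H* ≈ 6.57, P* ≈ 54.3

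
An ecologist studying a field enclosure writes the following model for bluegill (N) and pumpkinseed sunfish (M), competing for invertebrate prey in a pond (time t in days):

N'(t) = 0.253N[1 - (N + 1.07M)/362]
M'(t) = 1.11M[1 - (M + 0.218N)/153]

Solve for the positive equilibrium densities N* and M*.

N* ≈ 259, M* ≈ 96.6

Setting both brackets to zero gives the nullclines N + 1.07M = 362 and 0.218N + M = 153.
Substituting M = 153 - 0.218N into the first: N(1 - 1.07·0.218) = 362 - 1.07·153.
So N* = 198/0.767 = 259, and then M* = 153 - 0.218·259 = 96.6.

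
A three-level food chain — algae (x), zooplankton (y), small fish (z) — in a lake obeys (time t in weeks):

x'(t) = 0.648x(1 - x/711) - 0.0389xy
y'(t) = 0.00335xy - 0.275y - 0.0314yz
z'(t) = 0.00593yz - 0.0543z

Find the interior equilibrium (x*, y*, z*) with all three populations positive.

x* ≈ 320, y* ≈ 9.16, z* ≈ 25.4

From dz/dt = 0: 0.00593y* = 0.0543, so y* = 9.16.
From dx/dt = 0: 0.648(1 - x*/711) = 0.0389·9.16, giving x* = 711·(1 - 0.55) = 320.
From dy/dt = 0: 0.00335·320 - 0.275 = 0.0314z*, so z* = 0.798/0.0314 = 25.4.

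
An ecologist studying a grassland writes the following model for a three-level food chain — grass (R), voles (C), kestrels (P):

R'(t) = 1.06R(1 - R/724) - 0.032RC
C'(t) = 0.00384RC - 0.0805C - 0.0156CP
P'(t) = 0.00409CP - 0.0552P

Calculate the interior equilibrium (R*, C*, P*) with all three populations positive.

R* ≈ 429, C* ≈ 13.5, P* ≈ 100

From dP/dt = 0: 0.00409C* = 0.0552, so C* = 13.5.
From dR/dt = 0: 1.06(1 - R*/724) = 0.032·13.5, giving R* = 724·(1 - 0.407) = 429.
From dC/dt = 0: 0.00384·429 - 0.0805 = 0.0156P*, so P* = 1.57/0.0156 = 100.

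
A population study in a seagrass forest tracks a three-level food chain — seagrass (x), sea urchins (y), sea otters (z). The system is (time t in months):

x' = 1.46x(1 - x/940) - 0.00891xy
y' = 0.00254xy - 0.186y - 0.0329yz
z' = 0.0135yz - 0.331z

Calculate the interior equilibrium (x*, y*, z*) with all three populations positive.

From dz/dt = 0: 0.0135y* = 0.331, so y* = 24.5.
From dx/dt = 0: 1.46(1 - x*/940) = 0.00891·24.5, giving x* = 940·(1 - 0.15) = 799.
From dy/dt = 0: 0.00254·799 - 0.186 = 0.0329z*, so z* = 1.84/0.0329 = 56.1.

x* ≈ 799, y* ≈ 24.5, z* ≈ 56.1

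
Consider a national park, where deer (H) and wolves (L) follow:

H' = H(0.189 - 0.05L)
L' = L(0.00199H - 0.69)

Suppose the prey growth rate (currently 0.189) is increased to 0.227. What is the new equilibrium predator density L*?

L* ≈ 4.54

At the interior fixed point, setting dH/dt = 0 with H > 0 fixes L* = (prey growth rate)/(HL coefficient) — independent of the other coefficients.
With the change, L* = 0.227/0.05 = 4.54; it rises from 3.78.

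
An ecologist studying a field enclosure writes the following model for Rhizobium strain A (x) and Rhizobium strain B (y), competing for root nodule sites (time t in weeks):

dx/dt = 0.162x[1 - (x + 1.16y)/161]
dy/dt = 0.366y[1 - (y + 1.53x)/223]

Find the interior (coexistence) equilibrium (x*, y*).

Setting both brackets to zero gives the nullclines x + 1.16y = 161 and 1.53x + y = 223.
Substituting y = 223 - 1.53x into the first: x(1 - 1.16·1.53) = 161 - 1.16·223.
So x* = -97.7/-0.775 = 126, and then y* = 223 - 1.53·126 = 30.1.

x* ≈ 126, y* ≈ 30.1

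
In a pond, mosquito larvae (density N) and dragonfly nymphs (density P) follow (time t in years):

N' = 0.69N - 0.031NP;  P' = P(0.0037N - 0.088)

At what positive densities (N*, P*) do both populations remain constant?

N* ≈ 23.8, P* ≈ 22.3

Set dP/dt = 0 with P > 0: 0.0037N - 0.088 = 0, so N* = 0.088/0.0037 = 23.8.
Set dN/dt = 0 with N > 0: 0.69 - 0.031P = 0, so P* = 0.69/0.031 = 22.3.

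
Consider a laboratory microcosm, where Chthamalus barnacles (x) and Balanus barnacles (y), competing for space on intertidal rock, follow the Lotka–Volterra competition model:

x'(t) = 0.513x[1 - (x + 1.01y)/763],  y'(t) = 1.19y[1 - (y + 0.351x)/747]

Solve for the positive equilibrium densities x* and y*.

x* ≈ 13.2, y* ≈ 742

Setting both brackets to zero gives the nullclines x + 1.01y = 763 and 0.351x + y = 747.
Substituting y = 747 - 0.351x into the first: x(1 - 1.01·0.351) = 763 - 1.01·747.
So x* = 8.53/0.645 = 13.2, and then y* = 747 - 0.351·13.2 = 742.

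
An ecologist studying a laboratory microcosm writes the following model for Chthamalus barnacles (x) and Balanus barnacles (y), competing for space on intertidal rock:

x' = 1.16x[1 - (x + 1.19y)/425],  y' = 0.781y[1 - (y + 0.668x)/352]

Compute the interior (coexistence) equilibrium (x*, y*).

x* ≈ 29.8, y* ≈ 332

Setting both brackets to zero gives the nullclines x + 1.19y = 425 and 0.668x + y = 352.
Substituting y = 352 - 0.668x into the first: x(1 - 1.19·0.668) = 425 - 1.19·352.
So x* = 6.12/0.205 = 29.8, and then y* = 352 - 0.668·29.8 = 332.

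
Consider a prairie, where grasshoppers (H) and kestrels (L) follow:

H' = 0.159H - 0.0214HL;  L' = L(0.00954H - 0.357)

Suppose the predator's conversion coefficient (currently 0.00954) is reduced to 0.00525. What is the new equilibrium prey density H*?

At the interior fixed point, setting dL/dt = 0 with L > 0 fixes H* = (predator death rate)/(HL coefficient) — independent of the other coefficients.
With the change, H* = 0.357/0.00525 = 68; it rises from 37.4.

H* ≈ 68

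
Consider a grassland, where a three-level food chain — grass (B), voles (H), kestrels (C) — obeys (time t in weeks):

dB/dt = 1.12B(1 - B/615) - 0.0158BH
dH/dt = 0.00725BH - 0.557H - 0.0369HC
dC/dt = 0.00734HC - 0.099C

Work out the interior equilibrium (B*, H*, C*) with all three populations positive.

From dC/dt = 0: 0.00734H* = 0.099, so H* = 13.5.
From dB/dt = 0: 1.12(1 - B*/615) = 0.0158·13.5, giving B* = 615·(1 - 0.19) = 498.
From dH/dt = 0: 0.00725·498 - 0.557 = 0.0369C*, so C* = 3.05/0.0369 = 82.7.

B* ≈ 498, H* ≈ 13.5, C* ≈ 82.7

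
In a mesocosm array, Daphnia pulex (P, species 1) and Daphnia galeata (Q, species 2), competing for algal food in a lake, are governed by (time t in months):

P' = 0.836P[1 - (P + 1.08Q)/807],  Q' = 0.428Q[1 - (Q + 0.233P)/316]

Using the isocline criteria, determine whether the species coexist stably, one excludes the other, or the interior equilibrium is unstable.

stable coexistence

Compare the nullcline intercepts: K1/α12 = 807/1.08 = 747 > K2 = 316; K2/α21 = 316/0.233 = 1360 > K1 = 807.
Since both inequalities hold, each species can invade when rare, so the interior equilibrium is stable.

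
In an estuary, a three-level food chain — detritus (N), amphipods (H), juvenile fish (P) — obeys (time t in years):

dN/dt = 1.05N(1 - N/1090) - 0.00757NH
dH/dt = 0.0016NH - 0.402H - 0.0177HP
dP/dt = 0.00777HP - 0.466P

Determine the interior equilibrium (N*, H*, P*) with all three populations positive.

N* ≈ 619, H* ≈ 60, P* ≈ 33.2

From dP/dt = 0: 0.00777H* = 0.466, so H* = 60.
From dN/dt = 0: 1.05(1 - N*/1090) = 0.00757·60, giving N* = 1090·(1 - 0.432) = 619.
From dH/dt = 0: 0.0016·619 - 0.402 = 0.0177P*, so P* = 0.588/0.0177 = 33.2.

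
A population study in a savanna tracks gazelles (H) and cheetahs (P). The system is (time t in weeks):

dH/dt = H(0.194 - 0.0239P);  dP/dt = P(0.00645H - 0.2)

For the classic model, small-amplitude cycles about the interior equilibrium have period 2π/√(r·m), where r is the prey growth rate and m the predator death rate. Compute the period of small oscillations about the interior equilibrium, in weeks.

Here r = 0.194 and m = 0.2, so r·m = 0.0388.
ω = √0.0388 = 0.197 per week, hence T = 2π/ω ≈ 31.9 weeks.

T ≈ 31.9 weeks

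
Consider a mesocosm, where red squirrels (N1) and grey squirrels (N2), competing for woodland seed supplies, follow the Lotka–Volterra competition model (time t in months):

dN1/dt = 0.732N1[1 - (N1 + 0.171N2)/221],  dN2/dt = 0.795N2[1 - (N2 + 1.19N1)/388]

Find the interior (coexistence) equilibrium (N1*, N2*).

N1* ≈ 194, N2* ≈ 157

Setting both brackets to zero gives the nullclines N1 + 0.171N2 = 221 and 1.19N1 + N2 = 388.
Substituting N2 = 388 - 1.19N1 into the first: N1(1 - 0.171·1.19) = 221 - 0.171·388.
So N1* = 155/0.797 = 194, and then N2* = 388 - 1.19·194 = 157.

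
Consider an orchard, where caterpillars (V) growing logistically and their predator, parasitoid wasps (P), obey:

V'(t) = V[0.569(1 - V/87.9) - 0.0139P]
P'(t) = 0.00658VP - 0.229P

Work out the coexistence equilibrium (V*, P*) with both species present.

From dP/dt = 0 with P > 0: 0.00658V* = 0.229, so V* = 34.8.
Substitute into dV/dt = 0: 0.569(1 - 34.8/87.9) = 0.0139P*.
The bracket is 0.604, giving P* = 0.344/0.0139 = 24.7.

V* ≈ 34.8, P* ≈ 24.7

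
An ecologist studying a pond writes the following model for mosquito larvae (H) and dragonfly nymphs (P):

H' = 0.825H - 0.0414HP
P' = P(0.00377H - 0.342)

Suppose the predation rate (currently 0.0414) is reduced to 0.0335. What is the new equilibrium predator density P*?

P* ≈ 24.6

At the interior fixed point, setting dH/dt = 0 with H > 0 fixes P* = (prey growth rate)/(HP coefficient) — independent of the other coefficients.
With the change, P* = 0.825/0.0335 = 24.6; it rises from 19.9.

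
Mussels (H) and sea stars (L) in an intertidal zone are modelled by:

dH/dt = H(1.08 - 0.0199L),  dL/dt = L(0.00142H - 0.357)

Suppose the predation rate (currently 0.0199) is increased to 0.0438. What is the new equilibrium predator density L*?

At the interior fixed point, setting dH/dt = 0 with H > 0 fixes L* = (prey growth rate)/(HL coefficient) — independent of the other coefficients.
With the change, L* = 1.08/0.0438 = 24.7; it falls from 54.3.

L* ≈ 24.7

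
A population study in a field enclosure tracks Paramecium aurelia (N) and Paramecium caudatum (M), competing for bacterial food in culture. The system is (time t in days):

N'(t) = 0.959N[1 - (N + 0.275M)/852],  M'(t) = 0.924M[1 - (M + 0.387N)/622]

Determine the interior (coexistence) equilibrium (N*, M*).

Setting both brackets to zero gives the nullclines N + 0.275M = 852 and 0.387N + M = 622.
Substituting M = 622 - 0.387N into the first: N(1 - 0.275·0.387) = 852 - 0.275·622.
So N* = 681/0.894 = 762, and then M* = 622 - 0.387·762 = 327.

N* ≈ 762, M* ≈ 327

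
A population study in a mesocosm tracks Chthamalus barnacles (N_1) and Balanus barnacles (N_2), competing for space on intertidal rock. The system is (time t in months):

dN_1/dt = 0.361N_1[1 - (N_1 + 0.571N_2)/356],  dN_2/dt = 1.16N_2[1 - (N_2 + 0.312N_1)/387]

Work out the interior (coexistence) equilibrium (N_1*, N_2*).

Setting both brackets to zero gives the nullclines N_1 + 0.571N_2 = 356 and 0.312N_1 + N_2 = 387.
Substituting N_2 = 387 - 0.312N_1 into the first: N_1(1 - 0.571·0.312) = 356 - 0.571·387.
So N_1* = 135/0.822 = 164, and then N_2* = 387 - 0.312·164 = 336.

N_1* ≈ 164, N_2* ≈ 336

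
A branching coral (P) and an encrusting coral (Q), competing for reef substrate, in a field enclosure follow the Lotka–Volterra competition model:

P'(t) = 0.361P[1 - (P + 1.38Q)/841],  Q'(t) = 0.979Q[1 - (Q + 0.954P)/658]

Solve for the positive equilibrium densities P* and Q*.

Setting both brackets to zero gives the nullclines P + 1.38Q = 841 and 0.954P + Q = 658.
Substituting Q = 658 - 0.954P into the first: P(1 - 1.38·0.954) = 841 - 1.38·658.
So P* = -67/-0.317 = 212, and then Q* = 658 - 0.954·212 = 456.

P* ≈ 212, Q* ≈ 456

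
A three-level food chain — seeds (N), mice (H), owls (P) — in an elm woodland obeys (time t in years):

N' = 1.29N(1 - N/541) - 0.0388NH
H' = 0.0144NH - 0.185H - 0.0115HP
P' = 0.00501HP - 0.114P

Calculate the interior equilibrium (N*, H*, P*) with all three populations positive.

N* ≈ 171, H* ≈ 22.8, P* ≈ 198

From dP/dt = 0: 0.00501H* = 0.114, so H* = 22.8.
From dN/dt = 0: 1.29(1 - N*/541) = 0.0388·22.8, giving N* = 541·(1 - 0.684) = 171.
From dH/dt = 0: 0.0144·171 - 0.185 = 0.0115P*, so P* = 2.27/0.0115 = 198.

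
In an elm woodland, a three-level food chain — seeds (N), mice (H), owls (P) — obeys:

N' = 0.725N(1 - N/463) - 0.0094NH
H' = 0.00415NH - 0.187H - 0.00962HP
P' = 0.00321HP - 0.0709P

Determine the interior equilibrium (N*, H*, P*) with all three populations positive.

N* ≈ 330, H* ≈ 22.1, P* ≈ 123

From dP/dt = 0: 0.00321H* = 0.0709, so H* = 22.1.
From dN/dt = 0: 0.725(1 - N*/463) = 0.0094·22.1, giving N* = 463·(1 - 0.286) = 330.
From dH/dt = 0: 0.00415·330 - 0.187 = 0.00962P*, so P* = 1.18/0.00962 = 123.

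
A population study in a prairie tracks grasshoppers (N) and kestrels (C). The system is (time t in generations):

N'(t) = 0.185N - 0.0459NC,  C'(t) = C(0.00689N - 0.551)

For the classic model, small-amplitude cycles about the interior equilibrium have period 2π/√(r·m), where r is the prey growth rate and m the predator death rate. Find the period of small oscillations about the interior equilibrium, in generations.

T ≈ 19.7 generations

Here r = 0.185 and m = 0.551, so r·m = 0.102.
ω = √0.102 = 0.319 per generation, hence T = 2π/ω ≈ 19.7 generations.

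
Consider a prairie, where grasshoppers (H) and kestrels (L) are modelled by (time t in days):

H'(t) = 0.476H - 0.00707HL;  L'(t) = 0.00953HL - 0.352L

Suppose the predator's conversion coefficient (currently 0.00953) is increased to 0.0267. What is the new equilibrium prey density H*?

H* ≈ 13.2

At the interior fixed point, setting dL/dt = 0 with L > 0 fixes H* = (predator death rate)/(HL coefficient) — independent of the other coefficients.
With the change, H* = 0.352/0.0267 = 13.2; it falls from 36.9.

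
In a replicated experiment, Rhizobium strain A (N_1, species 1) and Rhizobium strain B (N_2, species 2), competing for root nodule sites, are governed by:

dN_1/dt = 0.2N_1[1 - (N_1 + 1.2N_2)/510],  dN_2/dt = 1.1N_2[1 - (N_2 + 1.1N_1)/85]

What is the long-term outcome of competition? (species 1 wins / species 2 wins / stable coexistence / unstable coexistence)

species 1 excludes species 2

Compare the nullcline intercepts: K1/α12 = 510/1.2 = 425 > K2 = 85; K2/α21 = 85/1.1 = 77.3 < K1 = 510.
Since the inequalities point opposite ways, species 1 can invade but species 2 cannot.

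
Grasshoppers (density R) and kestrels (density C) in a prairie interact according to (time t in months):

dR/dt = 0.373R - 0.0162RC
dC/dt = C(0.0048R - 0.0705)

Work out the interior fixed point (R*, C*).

R* ≈ 14.7, C* ≈ 23

Set dC/dt = 0 with C > 0: 0.0048R - 0.0705 = 0, so R* = 0.0705/0.0048 = 14.7.
Set dR/dt = 0 with R > 0: 0.373 - 0.0162C = 0, so C* = 0.373/0.0162 = 23.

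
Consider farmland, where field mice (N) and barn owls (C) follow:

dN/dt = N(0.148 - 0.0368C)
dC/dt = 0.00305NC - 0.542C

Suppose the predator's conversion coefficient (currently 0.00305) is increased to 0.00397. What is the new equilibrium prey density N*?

N* ≈ 137

At the interior fixed point, setting dC/dt = 0 with C > 0 fixes N* = (predator death rate)/(NC coefficient) — independent of the other coefficients.
With the change, N* = 0.542/0.00397 = 137; it falls from 178.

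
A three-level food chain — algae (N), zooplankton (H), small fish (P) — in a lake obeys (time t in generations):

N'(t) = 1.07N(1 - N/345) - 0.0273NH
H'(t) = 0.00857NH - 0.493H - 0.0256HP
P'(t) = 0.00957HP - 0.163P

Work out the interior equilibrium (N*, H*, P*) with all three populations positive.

N* ≈ 195, H* ≈ 17, P* ≈ 46

From dP/dt = 0: 0.00957H* = 0.163, so H* = 17.
From dN/dt = 0: 1.07(1 - N*/345) = 0.0273·17, giving N* = 345·(1 - 0.435) = 195.
From dH/dt = 0: 0.00857·195 - 0.493 = 0.0256P*, so P* = 1.18/0.0256 = 46.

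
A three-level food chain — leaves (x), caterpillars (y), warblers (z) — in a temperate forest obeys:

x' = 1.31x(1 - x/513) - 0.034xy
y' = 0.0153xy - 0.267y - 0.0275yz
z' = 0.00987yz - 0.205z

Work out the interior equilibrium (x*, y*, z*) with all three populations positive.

From dz/dt = 0: 0.00987y* = 0.205, so y* = 20.8.
From dx/dt = 0: 1.31(1 - x*/513) = 0.034·20.8, giving x* = 513·(1 - 0.539) = 236.
From dy/dt = 0: 0.0153·236 - 0.267 = 0.0275z*, so z* = 3.35/0.0275 = 122.

x* ≈ 236, y* ≈ 20.8, z* ≈ 122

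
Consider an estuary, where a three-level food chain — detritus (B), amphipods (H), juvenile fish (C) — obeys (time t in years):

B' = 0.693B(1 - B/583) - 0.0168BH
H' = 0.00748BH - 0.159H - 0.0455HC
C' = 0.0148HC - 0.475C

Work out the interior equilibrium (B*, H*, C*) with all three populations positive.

From dC/dt = 0: 0.0148H* = 0.475, so H* = 32.1.
From dB/dt = 0: 0.693(1 - B*/583) = 0.0168·32.1, giving B* = 583·(1 - 0.778) = 129.
From dH/dt = 0: 0.00748·129 - 0.159 = 0.0455C*, so C* = 0.809/0.0455 = 17.8.

B* ≈ 129, H* ≈ 32.1, C* ≈ 17.8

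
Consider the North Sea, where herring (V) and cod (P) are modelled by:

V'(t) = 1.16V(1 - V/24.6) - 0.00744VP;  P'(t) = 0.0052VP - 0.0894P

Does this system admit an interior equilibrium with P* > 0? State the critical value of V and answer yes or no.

Threshold V = 17.2; K > 17.2, so yes, the predator persists.

The predator equation gives dP/dt > 0 only when V > 0.0894/0.0052 = 17.2.
Without the predator, V → K = 24.6. Since 24.6 > 17.2, the predator can invade and persist.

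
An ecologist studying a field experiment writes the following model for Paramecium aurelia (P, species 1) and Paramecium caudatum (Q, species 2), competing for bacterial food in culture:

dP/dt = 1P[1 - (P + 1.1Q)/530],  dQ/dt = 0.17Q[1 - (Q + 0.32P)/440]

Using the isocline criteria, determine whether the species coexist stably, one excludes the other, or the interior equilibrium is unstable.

Compare the nullcline intercepts: K1/α12 = 530/1.1 = 482 > K2 = 440; K2/α21 = 440/0.32 = 1380 > K1 = 530.
Since both inequalities hold, each species can invade when rare, so the interior equilibrium is stable.

stable coexistence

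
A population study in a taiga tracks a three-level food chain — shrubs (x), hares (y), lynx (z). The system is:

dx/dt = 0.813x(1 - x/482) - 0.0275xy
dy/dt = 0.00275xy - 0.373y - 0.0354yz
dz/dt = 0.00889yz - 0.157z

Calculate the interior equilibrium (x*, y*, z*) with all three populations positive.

From dz/dt = 0: 0.00889y* = 0.157, so y* = 17.7.
From dx/dt = 0: 0.813(1 - x*/482) = 0.0275·17.7, giving x* = 482·(1 - 0.597) = 194.
From dy/dt = 0: 0.00275·194 - 0.373 = 0.0354z*, so z* = 0.161/0.0354 = 4.54.

x* ≈ 194, y* ≈ 17.7, z* ≈ 4.54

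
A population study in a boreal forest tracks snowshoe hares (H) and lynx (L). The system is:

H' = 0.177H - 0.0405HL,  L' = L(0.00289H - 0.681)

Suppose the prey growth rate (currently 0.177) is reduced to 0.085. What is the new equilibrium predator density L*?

L* ≈ 2.1

At the interior fixed point, setting dH/dt = 0 with H > 0 fixes L* = (prey growth rate)/(HL coefficient) — independent of the other coefficients.
With the change, L* = 0.085/0.0405 = 2.1; it falls from 4.37.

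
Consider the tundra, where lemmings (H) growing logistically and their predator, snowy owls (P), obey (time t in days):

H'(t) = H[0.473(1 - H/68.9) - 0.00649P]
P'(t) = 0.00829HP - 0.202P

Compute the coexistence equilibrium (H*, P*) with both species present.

From dP/dt = 0 with P > 0: 0.00829H* = 0.202, so H* = 24.4.
Substitute into dH/dt = 0: 0.473(1 - 24.4/68.9) = 0.00649P*.
The bracket is 0.646, giving P* = 0.306/0.00649 = 47.1.

H* ≈ 24.4, P* ≈ 47.1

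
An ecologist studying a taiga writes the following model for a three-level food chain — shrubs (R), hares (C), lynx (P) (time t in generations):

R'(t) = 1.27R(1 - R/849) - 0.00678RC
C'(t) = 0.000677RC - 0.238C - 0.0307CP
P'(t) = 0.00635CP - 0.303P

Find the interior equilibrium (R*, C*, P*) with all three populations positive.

R* ≈ 633, C* ≈ 47.7, P* ≈ 6.2

From dP/dt = 0: 0.00635C* = 0.303, so C* = 47.7.
From dR/dt = 0: 1.27(1 - R*/849) = 0.00678·47.7, giving R* = 849·(1 - 0.255) = 633.
From dC/dt = 0: 0.000677·633 - 0.238 = 0.0307P*, so P* = 0.19/0.0307 = 6.2.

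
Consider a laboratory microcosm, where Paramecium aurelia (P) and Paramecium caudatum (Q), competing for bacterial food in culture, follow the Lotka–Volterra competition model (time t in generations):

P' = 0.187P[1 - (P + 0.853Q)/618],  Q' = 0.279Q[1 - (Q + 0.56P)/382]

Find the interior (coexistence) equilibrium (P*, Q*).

P* ≈ 559, Q* ≈ 68.8

Setting both brackets to zero gives the nullclines P + 0.853Q = 618 and 0.56P + Q = 382.
Substituting Q = 382 - 0.56P into the first: P(1 - 0.853·0.56) = 618 - 0.853·382.
So P* = 292/0.522 = 559, and then Q* = 382 - 0.56·559 = 68.8.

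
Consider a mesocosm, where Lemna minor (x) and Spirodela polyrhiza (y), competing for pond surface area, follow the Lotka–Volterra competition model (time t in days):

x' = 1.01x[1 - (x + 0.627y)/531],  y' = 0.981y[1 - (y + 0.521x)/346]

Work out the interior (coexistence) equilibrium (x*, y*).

x* ≈ 466, y* ≈ 103

Setting both brackets to zero gives the nullclines x + 0.627y = 531 and 0.521x + y = 346.
Substituting y = 346 - 0.521x into the first: x(1 - 0.627·0.521) = 531 - 0.627·346.
So x* = 314/0.673 = 466, and then y* = 346 - 0.521·466 = 103.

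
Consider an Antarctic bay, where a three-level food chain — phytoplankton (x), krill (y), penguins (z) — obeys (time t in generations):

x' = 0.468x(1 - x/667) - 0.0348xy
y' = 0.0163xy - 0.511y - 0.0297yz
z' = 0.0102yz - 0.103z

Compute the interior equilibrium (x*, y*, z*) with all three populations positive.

x* ≈ 166, y* ≈ 10.1, z* ≈ 74

From dz/dt = 0: 0.0102y* = 0.103, so y* = 10.1.
From dx/dt = 0: 0.468(1 - x*/667) = 0.0348·10.1, giving x* = 667·(1 - 0.751) = 166.
From dy/dt = 0: 0.0163·166 - 0.511 = 0.0297z*, so z* = 2.2/0.0297 = 74.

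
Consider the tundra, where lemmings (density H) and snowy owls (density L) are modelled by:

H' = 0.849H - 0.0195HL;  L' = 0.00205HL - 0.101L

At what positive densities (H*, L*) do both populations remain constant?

H* ≈ 49.3, L* ≈ 43.5

Set dL/dt = 0 with L > 0: 0.00205H - 0.101 = 0, so H* = 0.101/0.00205 = 49.3.
Set dH/dt = 0 with H > 0: 0.849 - 0.0195L = 0, so L* = 0.849/0.0195 = 43.5.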